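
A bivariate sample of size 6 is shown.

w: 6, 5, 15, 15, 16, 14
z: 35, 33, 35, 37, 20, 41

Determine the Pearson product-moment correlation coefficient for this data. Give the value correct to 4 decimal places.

-0.1665

n = 6, Σw = 71, Σz = 201, Σw² = 963, Σz² = 6989, Σwz = 2349
nΣwz − ΣwΣz = 14094 − 14271 = -177
nΣw² − (Σw)² = 5778 − 5041 = 737; nΣz² − (Σz)² = 41934 − 40401 = 1533
r = -177 / √(737 × 1533) = -177 / 1062.9304 ≈ -0.1665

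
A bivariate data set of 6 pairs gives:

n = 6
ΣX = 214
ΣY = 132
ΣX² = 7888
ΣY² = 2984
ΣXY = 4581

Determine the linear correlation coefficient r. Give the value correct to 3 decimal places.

-0.889

r = (nΣXY − ΣXΣY) / √[(nΣX² − (ΣX)²)(nΣY² − (ΣY)²)]
Numerator: 6×4581 − 214×132 = -762
Denominator: √[(47328 − 45796)(17904 − 17424)] = √[1532 × 480] = 857.5313
r = -762 / 857.5313 ≈ -0.889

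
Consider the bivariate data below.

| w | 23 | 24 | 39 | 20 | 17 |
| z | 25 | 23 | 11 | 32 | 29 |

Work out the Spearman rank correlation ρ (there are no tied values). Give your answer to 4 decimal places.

Rank w: 3, 4, 5, 2, 1
Rank z: 3, 2, 1, 5, 4
d = rank(w) − rank(z): 0, 2, 4, -3, -3; Σd² = 38
ρ = 1 − 6Σd² / [n(n²−1)] = 1 − 6×38 / (5×24) = 1 − 228/120 ≈ -0.9000

-0.9000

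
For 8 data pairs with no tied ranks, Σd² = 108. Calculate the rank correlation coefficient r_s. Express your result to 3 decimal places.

-0.286

ρ = 1 − 6Σd² / [n(n²−1)] = 1 − 6×108 / (8×63)
  = 1 − 648/504 = 1 − 1.2857 ≈ -0.286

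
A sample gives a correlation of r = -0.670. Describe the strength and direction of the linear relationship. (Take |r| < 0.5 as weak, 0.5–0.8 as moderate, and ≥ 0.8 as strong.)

r = -0.670 < 0 so the relationship is negative.
|r| = 0.670, which falls in the moderate range.

moderate negative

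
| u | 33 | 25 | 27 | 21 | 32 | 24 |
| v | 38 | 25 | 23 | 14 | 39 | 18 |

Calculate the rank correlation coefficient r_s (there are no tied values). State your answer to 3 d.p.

Rank u: 6, 3, 4, 1, 5, 2
Rank v: 5, 4, 3, 1, 6, 2
d = rank(u) − rank(v): 1, -1, 1, 0, -1, 0; Σd² = 4
ρ = 1 − 6Σd² / [n(n²−1)] = 1 − 6×4 / (6×35) = 1 − 24/210 ≈ 0.886

0.886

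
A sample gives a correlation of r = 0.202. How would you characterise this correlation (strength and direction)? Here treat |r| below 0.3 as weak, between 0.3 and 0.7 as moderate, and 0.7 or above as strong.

r = 0.202 > 0 so the relationship is positive.
|r| = 0.202, which falls in the weak range.

weak positive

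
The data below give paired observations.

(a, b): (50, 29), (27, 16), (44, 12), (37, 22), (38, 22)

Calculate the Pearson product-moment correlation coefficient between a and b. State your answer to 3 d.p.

0.452

n = 5, Σa = 196, Σb = 101, Σa² = 7978, Σb² = 2209, Σab = 4060
nΣab − ΣaΣb = 20300 − 19796 = 504
nΣa² − (Σa)² = 39890 − 38416 = 1474; nΣb² − (Σb)² = 11045 − 10201 = 844
r = 504 / √(1474 × 844) = 504 / 1115.3726 ≈ 0.452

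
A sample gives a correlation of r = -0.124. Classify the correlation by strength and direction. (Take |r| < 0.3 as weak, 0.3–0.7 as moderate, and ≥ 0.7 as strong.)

r = -0.124 < 0 so the relationship is negative.
|r| = 0.124, which falls in the weak range.

weak negative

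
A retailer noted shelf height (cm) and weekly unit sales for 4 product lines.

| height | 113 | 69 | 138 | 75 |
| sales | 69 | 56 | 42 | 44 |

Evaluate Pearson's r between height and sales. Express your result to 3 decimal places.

-0.065

n = 4, Σx = 395, Σy = 211, Σx² = 42199, Σy² = 11597, Σxy = 20757
nΣxy − ΣxΣy = 83028 − 83345 = -317
nΣx² − (Σx)² = 168796 − 156025 = 12771; nΣy² − (Σy)² = 46388 − 44521 = 1867
r = -317 / √(12771 × 1867) = -317 / 4882.9762 ≈ -0.065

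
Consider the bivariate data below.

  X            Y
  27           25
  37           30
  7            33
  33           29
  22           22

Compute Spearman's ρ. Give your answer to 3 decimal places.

0.000

Rank X: 3, 5, 1, 4, 2
Rank Y: 2, 4, 5, 3, 1
d = rank(X) − rank(Y): 1, 1, -4, 1, 1; Σd² = 20
ρ = 1 − 6Σd² / [n(n²−1)] = 1 − 6×20 / (5×24) = 1 − 120/120 ≈ 0.000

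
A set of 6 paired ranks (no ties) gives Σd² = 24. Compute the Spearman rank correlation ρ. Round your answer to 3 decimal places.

0.314

ρ = 1 − 6Σd² / [n(n²−1)] = 1 − 6×24 / (6×35)
  = 1 − 144/210 = 1 − 0.6857 ≈ 0.314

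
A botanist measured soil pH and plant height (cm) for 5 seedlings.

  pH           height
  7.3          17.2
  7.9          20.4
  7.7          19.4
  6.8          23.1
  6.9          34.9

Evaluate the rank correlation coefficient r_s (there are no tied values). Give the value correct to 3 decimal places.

-0.500

Rank pH: 3, 5, 4, 1, 2
Rank height: 1, 3, 2, 4, 5
d = rank(pH) − rank(height): 2, 2, 2, -3, -3; Σd² = 30
ρ = 1 − 6Σd² / [n(n²−1)] = 1 − 6×30 / (5×24) = 1 − 180/120 ≈ -0.500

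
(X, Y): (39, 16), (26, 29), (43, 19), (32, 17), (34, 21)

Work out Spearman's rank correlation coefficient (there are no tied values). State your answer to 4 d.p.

Rank X: 4, 1, 5, 2, 3
Rank Y: 1, 5, 3, 2, 4
d = rank(X) − rank(Y): 3, -4, 2, 0, -1; Σd² = 30
ρ = 1 − 6Σd² / [n(n²−1)] = 1 − 6×30 / (5×24) = 1 − 180/120 ≈ -0.5000

-0.5000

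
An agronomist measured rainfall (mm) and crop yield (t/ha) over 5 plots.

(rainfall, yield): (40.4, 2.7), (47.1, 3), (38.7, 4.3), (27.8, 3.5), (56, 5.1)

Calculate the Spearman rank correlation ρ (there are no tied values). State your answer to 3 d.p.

0.200

Rank rainfall: 3, 4, 2, 1, 5
Rank yield: 1, 2, 4, 3, 5
d = rank(rainfall) − rank(yield): 2, 2, -2, -2, 0; Σd² = 16
ρ = 1 − 6Σd² / [n(n²−1)] = 1 − 6×16 / (5×24) = 1 − 96/120 ≈ 0.200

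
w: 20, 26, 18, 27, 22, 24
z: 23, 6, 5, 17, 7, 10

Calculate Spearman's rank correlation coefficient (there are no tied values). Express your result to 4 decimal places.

Rank w: 2, 5, 1, 6, 3, 4
Rank z: 6, 2, 1, 5, 3, 4
d = rank(w) − rank(z): -4, 3, 0, 1, 0, 0; Σd² = 26
ρ = 1 − 6Σd² / [n(n²−1)] = 1 − 6×26 / (6×35) = 1 − 156/210 ≈ 0.2571

0.2571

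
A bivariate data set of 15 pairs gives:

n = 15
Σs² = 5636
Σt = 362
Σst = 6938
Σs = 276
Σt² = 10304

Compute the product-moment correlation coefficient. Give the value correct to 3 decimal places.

0.296

r = (nΣst − ΣsΣt) / √[(nΣs² − (Σs)²)(nΣt² − (Σt)²)]
Numerator: 15×6938 − 276×362 = 4158
Denominator: √[(84540 − 76176)(154560 − 131044)] = √[8364 × 23516] = 14024.5436
r = 4158 / 14024.5436 ≈ 0.296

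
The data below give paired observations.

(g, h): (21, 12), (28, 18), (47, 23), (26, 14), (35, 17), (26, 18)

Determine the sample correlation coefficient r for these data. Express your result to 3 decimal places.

0.870

n = 6, Σg = 183, Σh = 102, Σg² = 6011, Σh² = 1806, Σgh = 3264
nΣgh − ΣgΣh = 19584 − 18666 = 918
nΣg² − (Σg)² = 36066 − 33489 = 2577; nΣh² − (Σh)² = 10836 − 10404 = 432
r = 918 / √(2577 × 432) = 918 / 1055.1133 ≈ 0.870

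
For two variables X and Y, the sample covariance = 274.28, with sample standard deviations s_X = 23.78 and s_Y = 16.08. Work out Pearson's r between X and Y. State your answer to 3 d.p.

0.717

r = Cov(X,Y) / (s_X · s_Y) = 274.28 / (23.78 × 16.08)
  = 274.28 / 382.3824 ≈ 0.717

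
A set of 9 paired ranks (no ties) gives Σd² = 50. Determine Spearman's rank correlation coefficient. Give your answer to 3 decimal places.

0.583

ρ = 1 − 6Σd² / [n(n²−1)] = 1 − 6×50 / (9×80)
  = 1 − 300/720 = 1 − 0.4167 ≈ 0.583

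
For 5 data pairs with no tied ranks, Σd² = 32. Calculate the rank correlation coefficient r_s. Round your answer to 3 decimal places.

ρ = 1 − 6Σd² / [n(n²−1)] = 1 − 6×32 / (5×24)
  = 1 − 192/120 = 1 − 1.6000 ≈ -0.600

-0.600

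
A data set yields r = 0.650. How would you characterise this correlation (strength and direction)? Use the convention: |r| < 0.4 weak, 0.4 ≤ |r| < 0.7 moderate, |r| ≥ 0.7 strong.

moderate positive

r = 0.650 > 0 so the relationship is positive.
|r| = 0.650, which falls in the moderate range.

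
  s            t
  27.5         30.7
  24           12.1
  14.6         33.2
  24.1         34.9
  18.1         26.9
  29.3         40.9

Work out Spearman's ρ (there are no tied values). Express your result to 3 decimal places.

0.486

Rank s: 5, 3, 1, 4, 2, 6
Rank t: 3, 1, 4, 5, 2, 6
d = rank(s) − rank(t): 2, 2, -3, -1, 0, 0; Σd² = 18
ρ = 1 − 6Σd² / [n(n²−1)] = 1 − 6×18 / (6×35) = 1 − 108/210 ≈ 0.486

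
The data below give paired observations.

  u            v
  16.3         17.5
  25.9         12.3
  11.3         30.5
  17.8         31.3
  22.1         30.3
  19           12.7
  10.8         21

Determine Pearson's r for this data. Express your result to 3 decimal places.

n = 7, Σu = 123.2, Σv = 155.6, Σu² = 2347.08, Σv² = 3887.86, Σuv = 2643.34
nΣuv − ΣuΣv = 18503.38 − 19169.92 = -666.54
nΣu² − (Σu)² = 16429.56 − 15178.24 = 1251.32; nΣv² − (Σv)² = 27215.02 − 24211.36 = 3003.66
r = -666.54 / √(1251.32 × 3003.66) = -666.54 / 1938.6954 ≈ -0.344

-0.344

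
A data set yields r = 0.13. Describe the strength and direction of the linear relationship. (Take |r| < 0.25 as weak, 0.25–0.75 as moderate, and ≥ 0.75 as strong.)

weak positive

r = 0.13 > 0 so the relationship is positive.
|r| = 0.13, which falls in the weak range.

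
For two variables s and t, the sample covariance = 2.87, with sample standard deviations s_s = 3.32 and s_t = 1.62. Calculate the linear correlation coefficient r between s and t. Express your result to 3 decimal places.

0.534

r = Cov(s,t) / (s_s · s_t) = 2.87 / (3.32 × 1.62)
  = 2.87 / 5.3784 ≈ 0.534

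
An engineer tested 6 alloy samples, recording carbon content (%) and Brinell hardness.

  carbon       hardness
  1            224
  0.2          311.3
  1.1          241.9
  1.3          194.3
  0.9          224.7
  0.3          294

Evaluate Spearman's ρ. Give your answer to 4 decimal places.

-0.8286

Rank carbon: 4, 1, 5, 6, 3, 2
Rank hardness: 2, 6, 4, 1, 3, 5
d = rank(carbon) − rank(hardness): 2, -5, 1, 5, 0, -3; Σd² = 64
ρ = 1 − 6Σd² / [n(n²−1)] = 1 − 6×64 / (6×35) = 1 − 384/210 ≈ -0.8286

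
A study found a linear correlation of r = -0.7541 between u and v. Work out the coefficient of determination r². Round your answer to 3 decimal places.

0.569

r² = (-0.7541)² = 0.569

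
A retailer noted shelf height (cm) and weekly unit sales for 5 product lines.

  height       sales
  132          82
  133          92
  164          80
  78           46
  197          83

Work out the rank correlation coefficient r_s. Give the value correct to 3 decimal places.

0.500

Rank height: 2, 3, 4, 1, 5
Rank sales: 3, 5, 2, 1, 4
d = rank(height) − rank(sales): -1, -2, 2, 0, 1; Σd² = 10
ρ = 1 − 6Σd² / [n(n²−1)] = 1 − 6×10 / (5×24) = 1 − 60/120 ≈ 0.500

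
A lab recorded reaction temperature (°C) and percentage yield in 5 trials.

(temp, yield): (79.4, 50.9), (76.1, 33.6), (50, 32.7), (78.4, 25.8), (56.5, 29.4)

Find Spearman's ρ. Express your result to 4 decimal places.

Rank temp: 5, 3, 1, 4, 2
Rank yield: 5, 4, 3, 1, 2
d = rank(temp) − rank(yield): 0, -1, -2, 3, 0; Σd² = 14
ρ = 1 − 6Σd² / [n(n²−1)] = 1 − 6×14 / (5×24) = 1 − 84/120 ≈ 0.3000

0.3000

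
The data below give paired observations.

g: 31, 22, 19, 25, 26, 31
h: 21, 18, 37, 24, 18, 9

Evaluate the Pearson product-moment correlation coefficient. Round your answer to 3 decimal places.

n = 6, Σg = 154, Σh = 127, Σg² = 4068, Σh² = 3115, Σgh = 3097
nΣgh − ΣgΣh = 18582 − 19558 = -976
nΣg² − (Σg)² = 24408 − 23716 = 692; nΣh² − (Σh)² = 18690 − 16129 = 2561
r = -976 / √(692 × 2561) = -976 / 1331.2445 ≈ -0.733

-0.733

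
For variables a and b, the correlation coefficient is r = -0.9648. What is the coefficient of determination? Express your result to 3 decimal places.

0.931

r² = (-0.9648)² = 0.931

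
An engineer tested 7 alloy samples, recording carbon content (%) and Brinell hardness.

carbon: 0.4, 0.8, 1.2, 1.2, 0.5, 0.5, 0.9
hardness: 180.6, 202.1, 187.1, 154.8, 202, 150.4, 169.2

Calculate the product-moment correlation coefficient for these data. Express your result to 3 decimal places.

n = 7, Σx = 5.5, Σy = 1246.2, Σx² = 4.99, Σy² = 224483.02, Σxy = 972.68
nΣxy − ΣxΣy = 6808.76 − 6854.1 = -45.34
nΣx² − (Σx)² = 34.93 − 30.25 = 4.68; nΣy² − (Σy)² = 1571381.14 − 1553014.44 = 18366.7
r = -45.34 / √(4.68 × 18366.7) = -45.34 / 293.1828 ≈ -0.155

-0.155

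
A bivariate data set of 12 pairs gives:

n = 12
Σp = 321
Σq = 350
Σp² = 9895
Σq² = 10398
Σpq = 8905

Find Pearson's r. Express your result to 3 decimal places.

-0.918

r = (nΣpq − ΣpΣq) / √[(nΣp² − (Σp)²)(nΣq² − (Σq)²)]
Numerator: 12×8905 − 321×350 = -5490
Denominator: √[(118740 − 103041)(124776 − 122500)] = √[15699 × 2276] = 5977.5349
r = -5490 / 5977.5349 ≈ -0.918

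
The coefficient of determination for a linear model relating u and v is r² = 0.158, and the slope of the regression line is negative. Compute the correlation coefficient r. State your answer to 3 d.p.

|r| = √0.158 = 0.397
The association is negative, so r = −0.397.

-0.397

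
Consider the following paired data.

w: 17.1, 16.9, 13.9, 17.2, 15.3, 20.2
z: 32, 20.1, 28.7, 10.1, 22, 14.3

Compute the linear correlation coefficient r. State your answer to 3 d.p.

-0.542

n = 6, Σw = 100.6, Σz = 127.2, Σw² = 1709.2, Σz² = 3042.2, Σwz = 2085
nΣwz − ΣwΣz = 12510 − 12796.32 = -286.32
nΣw² − (Σw)² = 10255.2 − 10120.36 = 134.84; nΣz² − (Σz)² = 18253.2 − 16179.84 = 2073.36
r = -286.32 / √(134.84 × 2073.36) = -286.32 / 528.7456 ≈ -0.542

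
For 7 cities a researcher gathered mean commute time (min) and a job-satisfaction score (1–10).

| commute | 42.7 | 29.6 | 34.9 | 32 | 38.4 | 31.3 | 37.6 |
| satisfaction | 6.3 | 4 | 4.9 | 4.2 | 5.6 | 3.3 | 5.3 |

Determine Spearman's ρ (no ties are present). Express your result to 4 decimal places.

Rank commute: 7, 1, 4, 3, 6, 2, 5
Rank satisfaction: 7, 2, 4, 3, 6, 1, 5
d = rank(commute) − rank(satisfaction): 0, -1, 0, 0, 0, 1, 0; Σd² = 2
ρ = 1 − 6Σd² / [n(n²−1)] = 1 − 6×2 / (7×48) = 1 − 12/336 ≈ 0.9643

0.9643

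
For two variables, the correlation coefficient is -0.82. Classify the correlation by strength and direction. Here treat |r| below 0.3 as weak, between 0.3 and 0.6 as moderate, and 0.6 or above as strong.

r = -0.82 < 0 so the relationship is negative.
|r| = 0.82, which falls in the strong range.

strong negative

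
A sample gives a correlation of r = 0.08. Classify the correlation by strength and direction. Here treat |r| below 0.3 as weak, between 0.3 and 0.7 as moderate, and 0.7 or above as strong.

r = 0.08 > 0 so the relationship is positive.
|r| = 0.08, which falls in the weak range.

weak positive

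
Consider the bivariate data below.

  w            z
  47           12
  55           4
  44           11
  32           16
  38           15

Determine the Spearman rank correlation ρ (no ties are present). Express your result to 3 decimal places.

-0.900

Rank w: 4, 5, 3, 1, 2
Rank z: 3, 1, 2, 5, 4
d = rank(w) − rank(z): 1, 4, 1, -4, -2; Σd² = 38
ρ = 1 − 6Σd² / [n(n²−1)] = 1 − 6×38 / (5×24) = 1 − 228/120 ≈ -0.900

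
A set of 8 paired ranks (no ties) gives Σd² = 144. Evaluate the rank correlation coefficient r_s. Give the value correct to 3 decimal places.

-0.714

ρ = 1 − 6Σd² / [n(n²−1)] = 1 − 6×144 / (8×63)
  = 1 − 864/504 = 1 − 1.7143 ≈ -0.714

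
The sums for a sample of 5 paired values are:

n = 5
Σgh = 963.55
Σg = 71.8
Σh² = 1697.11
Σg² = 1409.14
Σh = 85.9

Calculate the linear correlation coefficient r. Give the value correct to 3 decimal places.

-0.933

r = (nΣgh − ΣgΣh) / √[(nΣg² − (Σg)²)(nΣh² − (Σh)²)]
Numerator: 5×963.55 − 71.8×85.9 = -1349.87
Denominator: √[(7045.7 − 5155.24)(8485.55 − 7378.81)] = √[1890.46 × 1106.74] = 1446.4604
r = -1349.87 / 1446.4604 ≈ -0.933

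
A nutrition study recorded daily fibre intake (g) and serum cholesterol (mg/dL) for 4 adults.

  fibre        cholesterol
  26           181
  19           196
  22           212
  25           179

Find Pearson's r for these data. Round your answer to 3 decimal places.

n = 4, Σx = 92, Σy = 768, Σx² = 2146, Σy² = 148162, Σxy = 17569
nΣxy − ΣxΣy = 70276 − 70656 = -380
nΣx² − (Σx)² = 8584 − 8464 = 120; nΣy² − (Σy)² = 592648 − 589824 = 2824
r = -380 / √(120 × 2824) = -380 / 582.1340 ≈ -0.653

-0.653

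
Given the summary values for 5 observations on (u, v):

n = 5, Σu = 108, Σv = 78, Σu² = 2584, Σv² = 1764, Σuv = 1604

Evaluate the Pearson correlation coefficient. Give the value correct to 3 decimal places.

-0.218

r = (nΣuv − ΣuΣv) / √[(nΣu² − (Σu)²)(nΣv² − (Σv)²)]
Numerator: 5×1604 − 108×78 = -404
Denominator: √[(12920 − 11664)(8820 − 6084)] = √[1256 × 2736] = 1853.7573
r = -404 / 1853.7573 ≈ -0.218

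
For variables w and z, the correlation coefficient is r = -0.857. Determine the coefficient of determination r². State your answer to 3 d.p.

0.734

r² = (-0.857)² = 0.734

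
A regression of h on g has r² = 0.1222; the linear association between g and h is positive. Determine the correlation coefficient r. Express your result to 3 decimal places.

|r| = √0.1222 = 0.350
The association is positive, so r = 0.350.

0.350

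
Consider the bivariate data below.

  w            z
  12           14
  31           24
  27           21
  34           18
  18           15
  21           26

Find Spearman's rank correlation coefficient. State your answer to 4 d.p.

0.4857

Rank w: 1, 5, 4, 6, 2, 3
Rank z: 1, 5, 4, 3, 2, 6
d = rank(w) − rank(z): 0, 0, 0, 3, 0, -3; Σd² = 18
ρ = 1 − 6Σd² / [n(n²−1)] = 1 − 6×18 / (6×35) = 1 − 108/210 ≈ 0.4857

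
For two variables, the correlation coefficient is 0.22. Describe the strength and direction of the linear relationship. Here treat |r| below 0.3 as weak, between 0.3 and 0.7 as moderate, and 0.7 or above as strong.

weak positive

r = 0.22 > 0 so the relationship is positive.
|r| = 0.22, which falls in the weak range.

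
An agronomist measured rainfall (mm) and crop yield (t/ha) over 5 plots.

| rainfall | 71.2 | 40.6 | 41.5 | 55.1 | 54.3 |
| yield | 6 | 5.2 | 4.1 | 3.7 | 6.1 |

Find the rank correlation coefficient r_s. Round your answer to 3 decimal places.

0.100

Rank rainfall: 5, 1, 2, 4, 3
Rank yield: 4, 3, 2, 1, 5
d = rank(rainfall) − rank(yield): 1, -2, 0, 3, -2; Σd² = 18
ρ = 1 − 6Σd² / [n(n²−1)] = 1 − 6×18 / (5×24) = 1 − 108/120 ≈ 0.100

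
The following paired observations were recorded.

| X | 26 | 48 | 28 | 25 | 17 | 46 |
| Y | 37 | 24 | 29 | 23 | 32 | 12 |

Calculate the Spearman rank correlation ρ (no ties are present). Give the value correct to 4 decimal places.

-0.4286

Rank X: 3, 6, 4, 2, 1, 5
Rank Y: 6, 3, 4, 2, 5, 1
d = rank(X) − rank(Y): -3, 3, 0, 0, -4, 4; Σd² = 50
ρ = 1 − 6Σd² / [n(n²−1)] = 1 − 6×50 / (6×35) = 1 − 300/210 ≈ -0.4286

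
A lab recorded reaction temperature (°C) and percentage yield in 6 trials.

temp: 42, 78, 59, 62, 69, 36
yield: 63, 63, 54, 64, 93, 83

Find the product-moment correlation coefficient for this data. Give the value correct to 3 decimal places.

n = 6, Σx = 346, Σy = 420, Σx² = 21230, Σy² = 30488, Σxy = 24119
nΣxy − ΣxΣy = 144714 − 145320 = -606
nΣx² − (Σx)² = 127380 − 119716 = 7664; nΣy² − (Σy)² = 182928 − 176400 = 6528
r = -606 / √(7664 × 6528) = -606 / 7073.2307 ≈ -0.086

-0.086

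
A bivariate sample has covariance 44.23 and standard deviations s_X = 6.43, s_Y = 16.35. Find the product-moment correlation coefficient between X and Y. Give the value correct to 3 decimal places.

0.421

r = Cov(X,Y) / (s_X · s_Y) = 44.23 / (6.43 × 16.35)
  = 44.23 / 105.1305 ≈ 0.421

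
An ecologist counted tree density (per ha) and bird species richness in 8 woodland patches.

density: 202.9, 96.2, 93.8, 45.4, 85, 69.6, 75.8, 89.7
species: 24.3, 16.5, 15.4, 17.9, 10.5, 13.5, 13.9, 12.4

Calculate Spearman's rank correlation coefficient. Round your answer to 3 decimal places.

0.310

Rank density: 8, 7, 6, 1, 4, 2, 3, 5
Rank species: 8, 6, 5, 7, 1, 3, 4, 2
d = rank(density) − rank(species): 0, 1, 1, -6, 3, -1, -1, 3; Σd² = 58
ρ = 1 − 6Σd² / [n(n²−1)] = 1 − 6×58 / (8×63) = 1 − 348/504 ≈ 0.310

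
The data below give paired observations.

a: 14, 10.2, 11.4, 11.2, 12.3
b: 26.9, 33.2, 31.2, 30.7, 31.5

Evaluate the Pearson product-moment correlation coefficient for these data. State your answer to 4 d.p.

-0.9159

n = 5, Σa = 59.1, Σb = 153.5, Σa² = 706.73, Σb² = 4734.03, Σab = 1802.21
nΣab − ΣaΣb = 9011.05 − 9071.85 = -60.8
nΣa² − (Σa)² = 3533.65 − 3492.81 = 40.84; nΣb² − (Σb)² = 23670.15 − 23562.25 = 107.9
r = -60.8 / √(40.84 × 107.9) = -60.8 / 66.3825 ≈ -0.9159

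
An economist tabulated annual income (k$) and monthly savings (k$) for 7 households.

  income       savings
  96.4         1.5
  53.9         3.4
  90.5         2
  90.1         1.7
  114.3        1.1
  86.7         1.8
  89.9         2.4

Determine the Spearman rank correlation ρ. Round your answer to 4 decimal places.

Rank income: 6, 1, 5, 4, 7, 2, 3
Rank savings: 2, 7, 5, 3, 1, 4, 6
d = rank(income) − rank(savings): 4, -6, 0, 1, 6, -2, -3; Σd² = 102
ρ = 1 − 6Σd² / [n(n²−1)] = 1 − 6×102 / (7×48) = 1 − 612/336 ≈ -0.8214

-0.8214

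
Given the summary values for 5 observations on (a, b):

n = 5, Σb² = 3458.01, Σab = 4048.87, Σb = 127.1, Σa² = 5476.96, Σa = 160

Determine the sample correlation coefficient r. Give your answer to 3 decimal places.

r = (nΣab − ΣaΣb) / √[(nΣa² − (Σa)²)(nΣb² − (Σb)²)]
Numerator: 5×4048.87 − 160×127.1 = -91.65
Denominator: √[(27384.8 − 25600)(17290.05 − 16154.41)] = √[1784.8 × 1135.64] = 1423.6890
r = -91.65 / 1423.6890 ≈ -0.064

-0.064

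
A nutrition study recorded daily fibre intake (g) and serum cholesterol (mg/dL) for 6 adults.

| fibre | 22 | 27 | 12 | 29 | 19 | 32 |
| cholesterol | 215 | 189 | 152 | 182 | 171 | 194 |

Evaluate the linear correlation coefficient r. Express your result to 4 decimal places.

n = 6, Σx = 141, Σy = 1103, Σx² = 3583, Σy² = 205051, Σxy = 26392
nΣxy − ΣxΣy = 158352 − 155523 = 2829
nΣx² − (Σx)² = 21498 − 19881 = 1617; nΣy² − (Σy)² = 1230306 − 1216609 = 13697
r = 2829 / √(1617 × 13697) = 2829 / 4706.1714 ≈ 0.6011

0.6011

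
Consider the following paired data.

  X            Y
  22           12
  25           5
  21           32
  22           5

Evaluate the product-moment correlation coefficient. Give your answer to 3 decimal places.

-0.663

n = 4, ΣX = 90, ΣY = 54, ΣX² = 2034, ΣY² = 1218, ΣXY = 1171
nΣXY − ΣXΣY = 4684 − 4860 = -176
nΣX² − (ΣX)² = 8136 − 8100 = 36; nΣY² − (ΣY)² = 4872 − 2916 = 1956
r = -176 / √(36 × 1956) = -176 / 265.3601 ≈ -0.663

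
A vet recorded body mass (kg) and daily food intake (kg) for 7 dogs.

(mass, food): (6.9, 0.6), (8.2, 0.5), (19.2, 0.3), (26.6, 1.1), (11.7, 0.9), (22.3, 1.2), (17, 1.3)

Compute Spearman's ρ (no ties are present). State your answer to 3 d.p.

0.393

Rank mass: 1, 2, 5, 7, 3, 6, 4
Rank food: 3, 2, 1, 5, 4, 6, 7
d = rank(mass) − rank(food): -2, 0, 4, 2, -1, 0, -3; Σd² = 34
ρ = 1 − 6Σd² / [n(n²−1)] = 1 − 6×34 / (7×48) = 1 − 204/336 ≈ 0.393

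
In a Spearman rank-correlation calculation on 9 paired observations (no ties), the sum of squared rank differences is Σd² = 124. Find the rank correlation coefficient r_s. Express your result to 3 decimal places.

ρ = 1 − 6Σd² / [n(n²−1)] = 1 − 6×124 / (9×80)
  = 1 − 744/720 = 1 − 1.0333 ≈ -0.033

-0.033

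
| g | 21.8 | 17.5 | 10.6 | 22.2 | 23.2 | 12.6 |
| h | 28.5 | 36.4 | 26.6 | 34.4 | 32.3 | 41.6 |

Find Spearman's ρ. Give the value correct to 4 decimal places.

Rank g: 4, 3, 1, 5, 6, 2
Rank h: 2, 5, 1, 4, 3, 6
d = rank(g) − rank(h): 2, -2, 0, 1, 3, -4; Σd² = 34
ρ = 1 − 6Σd² / [n(n²−1)] = 1 − 6×34 / (6×35) = 1 − 204/210 ≈ 0.0286

0.0286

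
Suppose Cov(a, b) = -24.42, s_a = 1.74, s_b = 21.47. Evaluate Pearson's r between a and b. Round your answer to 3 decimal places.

r = Cov(a,b) / (s_a · s_b) = -24.42 / (1.74 × 21.47)
  = -24.42 / 37.3578 ≈ -0.654

-0.654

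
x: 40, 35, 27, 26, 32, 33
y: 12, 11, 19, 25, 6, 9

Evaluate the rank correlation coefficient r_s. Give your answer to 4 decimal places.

-0.4286

Rank x: 6, 5, 2, 1, 3, 4
Rank y: 4, 3, 5, 6, 1, 2
d = rank(x) − rank(y): 2, 2, -3, -5, 2, 2; Σd² = 50
ρ = 1 − 6Σd² / [n(n²−1)] = 1 − 6×50 / (6×35) = 1 − 300/210 ≈ -0.4286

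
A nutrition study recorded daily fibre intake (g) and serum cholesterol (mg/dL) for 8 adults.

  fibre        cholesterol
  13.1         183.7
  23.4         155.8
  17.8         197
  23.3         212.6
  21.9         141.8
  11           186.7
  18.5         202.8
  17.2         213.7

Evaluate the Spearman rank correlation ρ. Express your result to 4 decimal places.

-0.1667

Rank fibre: 2, 8, 4, 7, 6, 1, 5, 3
Rank cholesterol: 3, 2, 5, 7, 1, 4, 6, 8
d = rank(fibre) − rank(cholesterol): -1, 6, -1, 0, 5, -3, -1, -5; Σd² = 98
ρ = 1 − 6Σd² / [n(n²−1)] = 1 − 6×98 / (8×63) = 1 − 588/504 ≈ -0.1667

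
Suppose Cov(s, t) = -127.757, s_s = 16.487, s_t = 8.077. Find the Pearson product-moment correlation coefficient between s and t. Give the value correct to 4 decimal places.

-0.9594

r = Cov(s,t) / (s_s · s_t) = -127.757 / (16.487 × 8.077)
  = -127.757 / 133.1655 ≈ -0.9594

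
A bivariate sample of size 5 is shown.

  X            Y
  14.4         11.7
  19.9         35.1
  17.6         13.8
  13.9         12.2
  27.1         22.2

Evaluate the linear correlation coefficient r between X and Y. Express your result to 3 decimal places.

n = 5, ΣX = 92.9, ΣY = 95, ΣX² = 1840.75, ΣY² = 2201.02, ΣXY = 1881.05
nΣXY − ΣXΣY = 9405.25 − 8825.5 = 579.75
nΣX² − (ΣX)² = 9203.75 − 8630.41 = 573.34; nΣY² − (ΣY)² = 11005.1 − 9025 = 1980.1
r = 579.75 / √(573.34 × 1980.1) = 579.75 / 1065.4907 ≈ 0.544

0.544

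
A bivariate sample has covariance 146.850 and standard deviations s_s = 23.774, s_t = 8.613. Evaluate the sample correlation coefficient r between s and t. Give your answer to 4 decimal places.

0.7172

r = Cov(s,t) / (s_s · s_t) = 146.850 / (23.774 × 8.613)
  = 146.850 / 204.7655 ≈ 0.7172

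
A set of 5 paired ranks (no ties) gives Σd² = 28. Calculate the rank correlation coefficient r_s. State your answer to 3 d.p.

ρ = 1 − 6Σd² / [n(n²−1)] = 1 − 6×28 / (5×24)
  = 1 − 168/120 = 1 − 1.4000 ≈ -0.400

-0.400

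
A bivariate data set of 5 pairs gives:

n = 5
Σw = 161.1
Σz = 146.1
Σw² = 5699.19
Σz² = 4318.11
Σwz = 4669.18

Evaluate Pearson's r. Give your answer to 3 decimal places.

r = (nΣwz − ΣwΣz) / √[(nΣw² − (Σw)²)(nΣz² − (Σz)²)]
Numerator: 5×4669.18 − 161.1×146.1 = -190.81
Denominator: √[(28495.95 − 25953.21)(21590.55 − 21345.21)] = √[2542.74 × 245.34] = 789.8328
r = -190.81 / 789.8328 ≈ -0.242

-0.242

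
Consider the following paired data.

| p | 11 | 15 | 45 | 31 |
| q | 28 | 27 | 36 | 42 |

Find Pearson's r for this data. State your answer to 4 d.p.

0.7335

n = 4, Σp = 102, Σq = 133, Σp² = 3332, Σq² = 4573, Σpq = 3635
nΣpq − ΣpΣq = 14540 − 13566 = 974
nΣp² − (Σp)² = 13328 − 10404 = 2924; nΣq² − (Σq)² = 18292 − 17689 = 603
r = 974 / √(2924 × 603) = 974 / 1327.8449 ≈ 0.7335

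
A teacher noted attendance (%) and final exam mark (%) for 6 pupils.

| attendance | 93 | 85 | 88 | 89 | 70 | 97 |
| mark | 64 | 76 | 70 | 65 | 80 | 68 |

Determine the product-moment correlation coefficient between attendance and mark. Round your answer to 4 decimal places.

-0.8428

n = 6, Σx = 522, Σy = 423, Σx² = 45848, Σy² = 30021, Σxy = 36553
nΣxy − ΣxΣy = 219318 − 220806 = -1488
nΣx² − (Σx)² = 275088 − 272484 = 2604; nΣy² − (Σy)² = 180126 − 178929 = 1197
r = -1488 / √(2604 × 1197) = -1488 / 1765.4994 ≈ -0.8428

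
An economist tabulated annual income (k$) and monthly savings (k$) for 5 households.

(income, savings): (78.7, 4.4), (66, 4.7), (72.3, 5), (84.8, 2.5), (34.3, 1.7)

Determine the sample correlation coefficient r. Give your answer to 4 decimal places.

n = 5, Σx = 336.1, Σy = 18.3, Σx² = 24144.51, Σy² = 75.59, Σxy = 1288.29
nΣxy − ΣxΣy = 6441.45 − 6150.63 = 290.82
nΣx² − (Σx)² = 120722.55 − 112963.21 = 7759.34; nΣy² − (Σy)² = 377.95 − 334.89 = 43.06
r = 290.82 / √(7759.34 × 43.06) = 290.82 / 578.0287 ≈ 0.5031

0.5031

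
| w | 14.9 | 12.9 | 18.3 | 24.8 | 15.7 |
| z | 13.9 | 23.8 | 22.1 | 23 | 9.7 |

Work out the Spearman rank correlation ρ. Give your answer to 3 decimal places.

Rank w: 2, 1, 4, 5, 3
Rank z: 2, 5, 3, 4, 1
d = rank(w) − rank(z): 0, -4, 1, 1, 2; Σd² = 22
ρ = 1 − 6Σd² / [n(n²−1)] = 1 − 6×22 / (5×24) = 1 − 132/120 ≈ -0.100

-0.100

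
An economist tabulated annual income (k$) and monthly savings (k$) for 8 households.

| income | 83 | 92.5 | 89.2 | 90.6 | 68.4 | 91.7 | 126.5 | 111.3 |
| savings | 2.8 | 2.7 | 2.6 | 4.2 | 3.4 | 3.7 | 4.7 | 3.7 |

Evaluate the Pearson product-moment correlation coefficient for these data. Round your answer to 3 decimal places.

0.598

n = 8, Σx = 753.2, Σy = 27.8, Σx² = 73087.64, Σy² = 100.56, Σxy = 2672.8
nΣxy − ΣxΣy = 21382.4 − 20938.96 = 443.44
nΣx² − (Σx)² = 584701.12 − 567310.24 = 17390.88; nΣy² − (Σy)² = 804.48 − 772.84 = 31.64
r = 443.44 / √(17390.88 × 31.64) = 443.44 / 741.7867 ≈ 0.598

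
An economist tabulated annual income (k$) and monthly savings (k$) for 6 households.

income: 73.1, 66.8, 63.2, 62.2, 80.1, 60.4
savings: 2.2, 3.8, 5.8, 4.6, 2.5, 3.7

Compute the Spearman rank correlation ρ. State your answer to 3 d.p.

Rank income: 5, 4, 3, 2, 6, 1
Rank savings: 1, 4, 6, 5, 2, 3
d = rank(income) − rank(savings): 4, 0, -3, -3, 4, -2; Σd² = 54
ρ = 1 − 6Σd² / [n(n²−1)] = 1 − 6×54 / (6×35) = 1 − 324/210 ≈ -0.543

-0.543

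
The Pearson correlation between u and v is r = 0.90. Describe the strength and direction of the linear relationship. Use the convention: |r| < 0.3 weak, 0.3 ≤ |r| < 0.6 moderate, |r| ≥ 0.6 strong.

r = 0.90 > 0 so the relationship is positive.
|r| = 0.90, which falls in the strong range.

strong positive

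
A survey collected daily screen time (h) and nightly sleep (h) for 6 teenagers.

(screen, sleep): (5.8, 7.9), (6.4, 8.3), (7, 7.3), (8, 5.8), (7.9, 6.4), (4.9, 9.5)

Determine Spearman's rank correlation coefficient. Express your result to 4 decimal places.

Rank screen: 2, 3, 4, 6, 5, 1
Rank sleep: 4, 5, 3, 1, 2, 6
d = rank(screen) − rank(sleep): -2, -2, 1, 5, 3, -5; Σd² = 68
ρ = 1 − 6Σd² / [n(n²−1)] = 1 − 6×68 / (6×35) = 1 − 408/210 ≈ -0.9429

-0.9429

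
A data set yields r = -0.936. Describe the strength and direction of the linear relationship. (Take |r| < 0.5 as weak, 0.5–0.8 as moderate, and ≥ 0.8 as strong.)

r = -0.936 < 0 so the relationship is negative.
|r| = 0.936, which falls in the strong range.

strong negative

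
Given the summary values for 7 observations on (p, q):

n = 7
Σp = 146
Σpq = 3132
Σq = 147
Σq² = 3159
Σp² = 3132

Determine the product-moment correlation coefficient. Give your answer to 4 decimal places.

0.8346

r = (nΣpq − ΣpΣq) / √[(nΣp² − (Σp)²)(nΣq² − (Σq)²)]
Numerator: 7×3132 − 146×147 = 462
Denominator: √[(21924 − 21316)(22113 − 21609)] = √[608 × 504] = 553.5630
r = 462 / 553.5630 ≈ 0.8346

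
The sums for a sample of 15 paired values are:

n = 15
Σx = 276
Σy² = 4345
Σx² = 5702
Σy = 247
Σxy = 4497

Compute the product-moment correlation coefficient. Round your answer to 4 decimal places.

r = (nΣxy − ΣxΣy) / √[(nΣx² − (Σx)²)(nΣy² − (Σy)²)]
Numerator: 15×4497 − 276×247 = -717
Denominator: √[(85530 − 76176)(65175 − 61009)] = √[9354 × 4166] = 6242.4966
r = -717 / 6242.4966 ≈ -0.1149

-0.1149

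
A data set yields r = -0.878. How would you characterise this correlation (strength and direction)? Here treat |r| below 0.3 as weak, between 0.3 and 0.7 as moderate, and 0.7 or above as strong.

strong negative

r = -0.878 < 0 so the relationship is negative.
|r| = 0.878, which falls in the strong range.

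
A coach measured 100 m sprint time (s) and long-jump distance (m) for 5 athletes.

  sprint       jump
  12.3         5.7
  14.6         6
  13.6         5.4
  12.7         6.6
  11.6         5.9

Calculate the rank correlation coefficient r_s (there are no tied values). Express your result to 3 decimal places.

Rank sprint: 2, 5, 4, 3, 1
Rank jump: 2, 4, 1, 5, 3
d = rank(sprint) − rank(jump): 0, 1, 3, -2, -2; Σd² = 18
ρ = 1 − 6Σd² / [n(n²−1)] = 1 − 6×18 / (5×24) = 1 − 108/120 ≈ 0.100

0.100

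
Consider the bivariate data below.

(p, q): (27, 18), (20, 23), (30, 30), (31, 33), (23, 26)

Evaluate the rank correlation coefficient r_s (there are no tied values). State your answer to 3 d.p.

0.700

Rank p: 3, 1, 4, 5, 2
Rank q: 1, 2, 4, 5, 3
d = rank(p) − rank(q): 2, -1, 0, 0, -1; Σd² = 6
ρ = 1 − 6Σd² / [n(n²−1)] = 1 − 6×6 / (5×24) = 1 − 36/120 ≈ 0.700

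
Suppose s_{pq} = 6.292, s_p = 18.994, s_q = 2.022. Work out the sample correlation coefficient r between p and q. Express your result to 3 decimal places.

0.164

r = Cov(p,q) / (s_p · s_q) = 6.292 / (18.994 × 2.022)
  = 6.292 / 38.4059 ≈ 0.164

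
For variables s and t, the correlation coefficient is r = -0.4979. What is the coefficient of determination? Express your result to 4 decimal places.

r² = (-0.4979)² = 0.2479

0.2479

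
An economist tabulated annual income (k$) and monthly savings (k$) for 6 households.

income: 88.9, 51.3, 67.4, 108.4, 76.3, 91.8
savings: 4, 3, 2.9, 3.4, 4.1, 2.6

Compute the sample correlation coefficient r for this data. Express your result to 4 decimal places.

0.1848

n = 6, Σx = 484.1, Σy = 20, Σx² = 41077.15, Σy² = 68.54, Σxy = 1625.03
nΣxy − ΣxΣy = 9750.18 − 9682 = 68.18
nΣx² − (Σx)² = 246462.9 − 234352.81 = 12110.09; nΣy² − (Σy)² = 411.24 − 400 = 11.24
r = 68.18 / √(12110.09 × 11.24) = 68.18 / 368.9409 ≈ 0.1848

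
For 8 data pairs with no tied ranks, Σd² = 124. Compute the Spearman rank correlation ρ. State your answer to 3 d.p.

-0.476

ρ = 1 − 6Σd² / [n(n²−1)] = 1 − 6×124 / (8×63)
  = 1 − 744/504 = 1 − 1.4762 ≈ -0.476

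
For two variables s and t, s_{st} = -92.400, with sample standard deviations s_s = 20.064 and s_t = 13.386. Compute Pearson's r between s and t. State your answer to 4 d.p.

r = Cov(s,t) / (s_s · s_t) = -92.400 / (20.064 × 13.386)
  = -92.400 / 268.5767 ≈ -0.3440

-0.3440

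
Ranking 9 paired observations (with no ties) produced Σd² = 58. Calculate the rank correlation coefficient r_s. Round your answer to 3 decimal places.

0.517

ρ = 1 − 6Σd² / [n(n²−1)] = 1 − 6×58 / (9×80)
  = 1 − 348/720 = 1 − 0.4833 ≈ 0.517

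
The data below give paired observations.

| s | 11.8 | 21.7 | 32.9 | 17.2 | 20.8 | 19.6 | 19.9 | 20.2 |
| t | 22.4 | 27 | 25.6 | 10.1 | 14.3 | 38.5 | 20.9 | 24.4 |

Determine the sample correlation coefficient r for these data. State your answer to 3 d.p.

n = 8, Σs = 164.1, Σt = 183.2, Σs² = 3609.23, Σt² = 4707.04, Σst = 3827.01
nΣst − ΣsΣt = 30616.08 − 30063.12 = 552.96
nΣs² − (Σs)² = 28873.84 − 26928.81 = 1945.03; nΣt² − (Σt)² = 37656.32 − 33562.24 = 4094.08
r = 552.96 / √(1945.03 × 4094.08) = 552.96 / 2821.8980 ≈ 0.196

0.196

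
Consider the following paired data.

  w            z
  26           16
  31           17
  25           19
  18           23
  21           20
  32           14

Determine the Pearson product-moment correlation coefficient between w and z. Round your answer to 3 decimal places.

n = 6, Σw = 153, Σz = 109, Σw² = 4051, Σz² = 2031, Σwz = 2700
nΣwz − ΣwΣz = 16200 − 16677 = -477
nΣw² − (Σw)² = 24306 − 23409 = 897; nΣz² − (Σz)² = 12186 − 11881 = 305
r = -477 / √(897 × 305) = -477 / 523.0535 ≈ -0.912

-0.912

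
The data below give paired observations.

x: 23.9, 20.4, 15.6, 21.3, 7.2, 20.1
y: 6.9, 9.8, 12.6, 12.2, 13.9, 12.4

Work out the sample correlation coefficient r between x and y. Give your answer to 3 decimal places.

-0.734

n = 6, Σx = 108.5, Σy = 67.8, Σx² = 2140.27, Σy² = 798.22, Σxy = 1170.57
nΣxy − ΣxΣy = 7023.42 − 7356.3 = -332.88
nΣx² − (Σx)² = 12841.62 − 11772.25 = 1069.37; nΣy² − (Σy)² = 4789.32 − 4596.84 = 192.48
r = -332.88 / √(1069.37 × 192.48) = -332.88 / 453.6875 ≈ -0.734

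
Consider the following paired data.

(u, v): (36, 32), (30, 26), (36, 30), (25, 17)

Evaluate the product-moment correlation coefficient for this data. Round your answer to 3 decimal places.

0.973

n = 4, Σu = 127, Σv = 105, Σu² = 4117, Σv² = 2889, Σuv = 3437
nΣuv − ΣuΣv = 13748 − 13335 = 413
nΣu² − (Σu)² = 16468 − 16129 = 339; nΣv² − (Σv)² = 11556 − 11025 = 531
r = 413 / √(339 × 531) = 413 / 424.2747 ≈ 0.973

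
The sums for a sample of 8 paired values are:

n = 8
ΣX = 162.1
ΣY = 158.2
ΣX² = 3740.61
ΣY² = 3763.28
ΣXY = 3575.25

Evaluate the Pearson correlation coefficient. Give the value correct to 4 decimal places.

r = (nΣXY − ΣXΣY) / √[(nΣX² − (ΣX)²)(nΣY² − (ΣY)²)]
Numerator: 8×3575.25 − 162.1×158.2 = 2957.78
Denominator: √[(29924.88 − 26276.41)(30106.24 − 25027.24)] = √[3648.47 × 5079] = 4304.7159
r = 2957.78 / 4304.7159 ≈ 0.6871

0.6871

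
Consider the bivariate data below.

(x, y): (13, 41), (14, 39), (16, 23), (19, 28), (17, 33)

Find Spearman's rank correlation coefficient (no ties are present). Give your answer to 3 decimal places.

Rank x: 1, 2, 3, 5, 4
Rank y: 5, 4, 1, 2, 3
d = rank(x) − rank(y): -4, -2, 2, 3, 1; Σd² = 34
ρ = 1 − 6Σd² / [n(n²−1)] = 1 − 6×34 / (5×24) = 1 − 204/120 ≈ -0.700

-0.700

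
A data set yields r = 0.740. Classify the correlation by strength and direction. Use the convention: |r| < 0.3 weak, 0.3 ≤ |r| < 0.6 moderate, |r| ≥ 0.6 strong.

r = 0.740 > 0 so the relationship is positive.
|r| = 0.740, which falls in the strong range.

strong positive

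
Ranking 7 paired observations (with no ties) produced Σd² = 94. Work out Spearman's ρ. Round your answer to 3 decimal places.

ρ = 1 − 6Σd² / [n(n²−1)] = 1 − 6×94 / (7×48)
  = 1 − 564/336 = 1 − 1.6786 ≈ -0.679

-0.679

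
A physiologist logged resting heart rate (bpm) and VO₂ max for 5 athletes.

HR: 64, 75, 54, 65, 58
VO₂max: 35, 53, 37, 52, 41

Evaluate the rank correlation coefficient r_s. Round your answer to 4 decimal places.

Rank HR: 3, 5, 1, 4, 2
Rank VO₂max: 1, 5, 2, 4, 3
d = rank(HR) − rank(VO₂max): 2, 0, -1, 0, -1; Σd² = 6
ρ = 1 − 6Σd² / [n(n²−1)] = 1 − 6×6 / (5×24) = 1 − 36/120 ≈ 0.7000

0.7000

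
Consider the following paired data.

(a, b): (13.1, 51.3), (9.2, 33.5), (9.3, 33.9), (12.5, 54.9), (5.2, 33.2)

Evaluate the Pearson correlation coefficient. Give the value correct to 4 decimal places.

0.8454

n = 5, Σa = 49.3, Σb = 206.8, Σa² = 526.03, Σb² = 9019.4, Σab = 2154.39
nΣab − ΣaΣb = 10771.95 − 10195.24 = 576.71
nΣa² − (Σa)² = 2630.15 − 2430.49 = 199.66; nΣb² − (Σb)² = 45097 − 42766.24 = 2330.76
r = 576.71 / √(199.66 × 2330.76) = 576.71 / 682.1727 ≈ 0.8454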